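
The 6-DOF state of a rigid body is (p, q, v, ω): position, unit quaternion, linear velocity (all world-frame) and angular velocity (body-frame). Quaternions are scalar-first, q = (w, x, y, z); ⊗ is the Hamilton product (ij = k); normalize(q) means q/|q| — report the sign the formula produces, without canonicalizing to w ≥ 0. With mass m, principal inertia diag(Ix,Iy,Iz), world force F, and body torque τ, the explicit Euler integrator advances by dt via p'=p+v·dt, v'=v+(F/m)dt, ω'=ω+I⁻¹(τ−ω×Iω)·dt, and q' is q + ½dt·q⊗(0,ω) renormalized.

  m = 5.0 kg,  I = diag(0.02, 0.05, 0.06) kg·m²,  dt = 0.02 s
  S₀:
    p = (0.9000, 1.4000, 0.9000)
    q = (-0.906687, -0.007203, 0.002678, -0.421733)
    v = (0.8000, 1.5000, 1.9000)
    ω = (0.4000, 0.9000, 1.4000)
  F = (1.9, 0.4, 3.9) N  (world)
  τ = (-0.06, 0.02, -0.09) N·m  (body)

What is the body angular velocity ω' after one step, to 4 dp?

ω' = (0.3274, 0.9170, 1.3664)

(τ − ω×Iω)/I = (-3.6300, 0.8480, -1.6800)
new body rate ω' = (0.3274, 0.9170, 1.3664)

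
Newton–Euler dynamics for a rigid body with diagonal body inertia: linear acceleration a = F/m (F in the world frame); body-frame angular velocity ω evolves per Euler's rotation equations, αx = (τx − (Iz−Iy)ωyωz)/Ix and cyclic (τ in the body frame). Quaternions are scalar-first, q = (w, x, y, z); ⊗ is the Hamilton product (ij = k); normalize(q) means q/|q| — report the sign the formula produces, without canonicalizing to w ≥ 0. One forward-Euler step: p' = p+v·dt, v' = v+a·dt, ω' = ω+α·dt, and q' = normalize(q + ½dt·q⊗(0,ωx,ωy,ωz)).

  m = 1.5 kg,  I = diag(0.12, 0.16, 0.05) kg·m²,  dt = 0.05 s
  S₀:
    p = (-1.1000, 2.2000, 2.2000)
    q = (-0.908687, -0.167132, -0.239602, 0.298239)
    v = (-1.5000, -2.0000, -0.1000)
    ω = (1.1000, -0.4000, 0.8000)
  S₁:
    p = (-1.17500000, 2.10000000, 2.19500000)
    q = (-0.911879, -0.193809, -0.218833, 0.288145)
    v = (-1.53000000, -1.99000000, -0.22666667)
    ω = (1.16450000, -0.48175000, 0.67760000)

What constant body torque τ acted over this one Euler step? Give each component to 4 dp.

τ = (0.1900, -0.2000, -0.1400)

ω₁ − ω₀ = (0.06450000, -0.08175000, -0.12240000)
ω₀×(Iω₀) = (0.0352, 0.0616, -0.0176)
τ = I·(Δω/dt) + ω₀×(Iω₀) = (0.1900, -0.2000, -0.1400)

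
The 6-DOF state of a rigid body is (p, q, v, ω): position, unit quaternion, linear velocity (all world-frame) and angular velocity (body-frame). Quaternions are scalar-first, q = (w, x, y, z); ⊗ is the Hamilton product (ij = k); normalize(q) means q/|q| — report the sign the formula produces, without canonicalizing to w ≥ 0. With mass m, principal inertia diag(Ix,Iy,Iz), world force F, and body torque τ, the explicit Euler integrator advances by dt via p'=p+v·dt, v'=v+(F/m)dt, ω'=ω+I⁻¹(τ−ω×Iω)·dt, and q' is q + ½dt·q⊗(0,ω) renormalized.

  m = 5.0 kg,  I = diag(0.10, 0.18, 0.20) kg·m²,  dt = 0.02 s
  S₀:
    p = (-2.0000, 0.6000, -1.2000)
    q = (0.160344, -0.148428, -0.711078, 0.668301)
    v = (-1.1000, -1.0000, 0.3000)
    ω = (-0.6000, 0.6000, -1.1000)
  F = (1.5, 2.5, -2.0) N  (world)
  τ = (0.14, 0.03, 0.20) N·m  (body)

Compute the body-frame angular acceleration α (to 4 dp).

α = (1.5320, 0.5333, 1.1440)

precession coupling ω×(Iω) = (-0.0132, -0.0660, -0.0288)
angular accel α = (1.5320, 0.5333, 1.1440)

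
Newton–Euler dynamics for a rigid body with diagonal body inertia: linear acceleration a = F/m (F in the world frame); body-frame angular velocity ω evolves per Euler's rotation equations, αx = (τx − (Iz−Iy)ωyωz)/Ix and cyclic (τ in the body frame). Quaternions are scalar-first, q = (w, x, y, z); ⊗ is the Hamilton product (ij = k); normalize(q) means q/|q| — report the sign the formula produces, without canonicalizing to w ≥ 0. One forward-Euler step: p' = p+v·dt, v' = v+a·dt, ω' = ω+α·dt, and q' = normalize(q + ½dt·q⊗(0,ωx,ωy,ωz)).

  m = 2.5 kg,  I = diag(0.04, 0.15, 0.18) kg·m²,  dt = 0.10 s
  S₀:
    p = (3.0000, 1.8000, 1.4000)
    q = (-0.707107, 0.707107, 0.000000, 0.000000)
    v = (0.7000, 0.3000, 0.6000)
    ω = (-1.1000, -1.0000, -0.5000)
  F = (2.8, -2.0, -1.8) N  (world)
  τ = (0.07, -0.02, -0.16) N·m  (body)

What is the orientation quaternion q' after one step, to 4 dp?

Hamilton product q⊗(0,ω) = (0.7778177, 0.7778177, 1.0606605, -0.3535535)
q + ½dt·q⊗(0,ω), renormalized = (-0.6662, 0.7437, 0.0529, -0.0176)

q' = (-0.6662, 0.7437, 0.0529, -0.0176)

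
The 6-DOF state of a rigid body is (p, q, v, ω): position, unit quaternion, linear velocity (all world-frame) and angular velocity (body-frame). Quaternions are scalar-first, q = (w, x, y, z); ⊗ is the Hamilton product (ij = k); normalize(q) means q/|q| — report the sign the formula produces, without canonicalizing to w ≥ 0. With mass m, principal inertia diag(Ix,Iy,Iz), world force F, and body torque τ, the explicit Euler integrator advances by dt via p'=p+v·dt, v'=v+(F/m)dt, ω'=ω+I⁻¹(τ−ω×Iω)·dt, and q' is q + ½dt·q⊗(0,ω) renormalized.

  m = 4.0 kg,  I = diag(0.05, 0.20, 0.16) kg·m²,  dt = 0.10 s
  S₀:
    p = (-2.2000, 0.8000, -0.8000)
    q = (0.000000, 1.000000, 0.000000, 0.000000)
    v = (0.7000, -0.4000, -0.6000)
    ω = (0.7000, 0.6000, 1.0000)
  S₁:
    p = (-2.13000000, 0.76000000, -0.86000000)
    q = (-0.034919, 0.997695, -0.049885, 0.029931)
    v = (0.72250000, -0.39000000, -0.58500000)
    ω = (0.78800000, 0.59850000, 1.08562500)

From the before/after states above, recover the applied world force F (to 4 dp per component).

v₁ − v₀ = (0.02250000, 0.01000000, 0.01500000)
m·(v₁−v₀)/dt = (0.9000, 0.4000, 0.6000)

F = (0.9000, 0.4000, 0.6000)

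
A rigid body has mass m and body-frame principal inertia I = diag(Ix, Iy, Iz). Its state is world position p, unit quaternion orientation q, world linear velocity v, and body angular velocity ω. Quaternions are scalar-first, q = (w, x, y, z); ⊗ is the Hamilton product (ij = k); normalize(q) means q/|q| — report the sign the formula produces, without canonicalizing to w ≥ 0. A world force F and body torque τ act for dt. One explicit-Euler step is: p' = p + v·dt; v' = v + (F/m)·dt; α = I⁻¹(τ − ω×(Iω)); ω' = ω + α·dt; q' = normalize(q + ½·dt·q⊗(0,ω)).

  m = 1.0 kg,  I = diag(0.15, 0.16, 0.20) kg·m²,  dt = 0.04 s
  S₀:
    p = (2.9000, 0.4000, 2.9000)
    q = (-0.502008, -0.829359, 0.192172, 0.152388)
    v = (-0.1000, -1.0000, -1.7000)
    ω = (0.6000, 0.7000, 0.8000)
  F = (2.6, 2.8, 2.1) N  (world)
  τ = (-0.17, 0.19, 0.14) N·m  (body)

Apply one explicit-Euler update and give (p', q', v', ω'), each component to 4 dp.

a = (2.6000, 2.8000, 2.1000)
new position p' = (2.8960, 0.3600, 2.8320)
v + (F/m)dt = (0.0040, -0.8880, -1.6160)
precession coupling ω×(Iω) = (0.0224, -0.0240, 0.0042)
angular accel α = (-1.2827, 1.3375, 0.6790)
new body rate ω' = (0.5487, 0.7535, 0.8272)
q⊗(0,ω) = (0.2411846, -0.2541388, 0.4035144, -1.0974609)
q' = normalize(q + ½dt·q⊗(0,ω)) = (-0.4970, -0.8342, 0.2002, 0.1304)

p' = (2.8960, 0.3600, 2.8320)
q' = (-0.4970, -0.8342, 0.2002, 0.1304)
v' = (0.0040, -0.8880, -1.6160)
ω' = (0.5487, 0.7535, 0.8272)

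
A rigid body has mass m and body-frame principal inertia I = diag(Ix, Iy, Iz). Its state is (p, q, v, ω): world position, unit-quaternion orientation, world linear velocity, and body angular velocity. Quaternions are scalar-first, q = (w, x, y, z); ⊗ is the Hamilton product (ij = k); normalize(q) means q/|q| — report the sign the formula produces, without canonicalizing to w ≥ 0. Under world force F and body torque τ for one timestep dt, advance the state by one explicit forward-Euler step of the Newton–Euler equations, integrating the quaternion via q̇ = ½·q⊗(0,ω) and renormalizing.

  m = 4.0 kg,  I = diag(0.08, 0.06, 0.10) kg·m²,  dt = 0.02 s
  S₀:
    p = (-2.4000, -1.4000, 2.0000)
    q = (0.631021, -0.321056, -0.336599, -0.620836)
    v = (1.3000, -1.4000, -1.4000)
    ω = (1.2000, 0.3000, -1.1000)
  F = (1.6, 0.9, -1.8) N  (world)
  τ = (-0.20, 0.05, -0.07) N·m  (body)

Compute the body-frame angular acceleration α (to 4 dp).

gyro term ω×Iω = (-0.0132, 0.0264, -0.0072)
(τ − ω×Iω)/I = (-2.3350, 0.3933, -0.6280)

α = (-2.3350, 0.3933, -0.6280)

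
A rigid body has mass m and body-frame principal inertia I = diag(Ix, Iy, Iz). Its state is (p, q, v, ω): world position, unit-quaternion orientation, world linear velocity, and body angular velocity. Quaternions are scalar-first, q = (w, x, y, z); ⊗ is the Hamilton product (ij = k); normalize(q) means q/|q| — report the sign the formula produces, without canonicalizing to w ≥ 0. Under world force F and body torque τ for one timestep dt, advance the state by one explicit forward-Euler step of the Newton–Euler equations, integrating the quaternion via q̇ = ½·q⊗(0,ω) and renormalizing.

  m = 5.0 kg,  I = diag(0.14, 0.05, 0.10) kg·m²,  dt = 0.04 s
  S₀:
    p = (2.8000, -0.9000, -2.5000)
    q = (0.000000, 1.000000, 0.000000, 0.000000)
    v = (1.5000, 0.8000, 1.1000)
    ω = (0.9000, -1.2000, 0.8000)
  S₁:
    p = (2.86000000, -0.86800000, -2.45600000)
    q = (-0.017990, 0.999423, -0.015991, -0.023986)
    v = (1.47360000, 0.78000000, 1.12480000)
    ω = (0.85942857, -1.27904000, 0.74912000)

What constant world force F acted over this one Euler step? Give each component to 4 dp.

F = (-3.3000, -2.5000, 3.1000)

Δv = v₁−v₀ = (-0.02640000, -0.02000000, 0.02480000)
applied force F = (-3.3000, -2.5000, 3.1000)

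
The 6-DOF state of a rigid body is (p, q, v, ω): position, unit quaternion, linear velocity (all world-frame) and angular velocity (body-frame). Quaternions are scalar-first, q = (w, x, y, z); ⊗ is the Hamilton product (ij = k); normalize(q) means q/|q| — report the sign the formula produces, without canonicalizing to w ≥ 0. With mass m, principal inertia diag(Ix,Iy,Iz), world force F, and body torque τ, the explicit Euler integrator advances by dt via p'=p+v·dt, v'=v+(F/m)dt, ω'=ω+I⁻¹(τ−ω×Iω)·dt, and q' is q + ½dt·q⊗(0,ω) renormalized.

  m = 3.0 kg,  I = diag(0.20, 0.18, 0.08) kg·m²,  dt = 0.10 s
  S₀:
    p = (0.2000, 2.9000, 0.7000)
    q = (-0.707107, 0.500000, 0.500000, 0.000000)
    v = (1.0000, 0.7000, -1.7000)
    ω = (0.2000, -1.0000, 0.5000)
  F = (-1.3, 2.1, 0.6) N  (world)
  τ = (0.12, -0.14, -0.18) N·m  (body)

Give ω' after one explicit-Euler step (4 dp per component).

ω' = (0.2350, -1.0844, 0.2700)

(τ − ω×Iω)/I = (0.3500, -0.8444, -2.3000)
ω' = ω + α·dt = (0.2350, -1.0844, 0.2700)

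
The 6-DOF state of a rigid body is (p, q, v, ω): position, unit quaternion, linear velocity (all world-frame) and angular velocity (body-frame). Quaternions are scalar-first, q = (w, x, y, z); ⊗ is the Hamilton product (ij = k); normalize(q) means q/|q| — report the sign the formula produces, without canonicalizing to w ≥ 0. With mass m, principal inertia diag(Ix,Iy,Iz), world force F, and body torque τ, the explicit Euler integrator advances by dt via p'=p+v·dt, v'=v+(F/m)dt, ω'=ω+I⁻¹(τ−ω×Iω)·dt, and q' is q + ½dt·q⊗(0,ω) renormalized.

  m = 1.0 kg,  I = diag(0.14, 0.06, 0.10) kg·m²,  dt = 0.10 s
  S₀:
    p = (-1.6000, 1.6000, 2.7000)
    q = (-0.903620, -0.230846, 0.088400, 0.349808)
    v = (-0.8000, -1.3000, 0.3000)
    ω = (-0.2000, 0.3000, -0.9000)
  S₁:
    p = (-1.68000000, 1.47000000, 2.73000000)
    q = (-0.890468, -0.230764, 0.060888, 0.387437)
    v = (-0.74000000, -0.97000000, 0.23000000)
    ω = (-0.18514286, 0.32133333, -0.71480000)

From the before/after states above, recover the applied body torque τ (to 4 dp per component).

ω₁ − ω₀ = (0.01485714, 0.02133333, 0.18520000)
applied torque τ = (0.0100, 0.0200, 0.1900)

τ = (0.0100, 0.0200, 0.1900)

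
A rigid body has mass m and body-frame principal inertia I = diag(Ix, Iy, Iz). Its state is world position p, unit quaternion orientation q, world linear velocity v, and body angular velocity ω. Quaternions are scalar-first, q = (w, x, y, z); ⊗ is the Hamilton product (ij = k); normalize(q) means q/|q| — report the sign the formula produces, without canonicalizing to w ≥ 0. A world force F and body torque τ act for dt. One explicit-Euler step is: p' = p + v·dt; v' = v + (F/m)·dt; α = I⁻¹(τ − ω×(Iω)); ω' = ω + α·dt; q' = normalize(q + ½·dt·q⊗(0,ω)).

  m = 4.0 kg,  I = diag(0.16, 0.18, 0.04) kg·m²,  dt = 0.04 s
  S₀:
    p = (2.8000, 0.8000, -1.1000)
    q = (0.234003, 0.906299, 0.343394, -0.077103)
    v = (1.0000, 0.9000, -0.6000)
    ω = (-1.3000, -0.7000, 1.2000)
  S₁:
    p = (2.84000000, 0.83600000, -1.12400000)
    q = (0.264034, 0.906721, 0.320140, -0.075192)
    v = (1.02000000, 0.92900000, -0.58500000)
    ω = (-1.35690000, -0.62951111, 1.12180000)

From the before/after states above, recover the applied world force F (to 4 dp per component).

F = (2.0000, 2.9000, 1.5000)

velocity change Δv = (0.02000000, 0.02900000, 0.01500000)
F = m·Δv/dt = (2.0000, 2.9000, 1.5000)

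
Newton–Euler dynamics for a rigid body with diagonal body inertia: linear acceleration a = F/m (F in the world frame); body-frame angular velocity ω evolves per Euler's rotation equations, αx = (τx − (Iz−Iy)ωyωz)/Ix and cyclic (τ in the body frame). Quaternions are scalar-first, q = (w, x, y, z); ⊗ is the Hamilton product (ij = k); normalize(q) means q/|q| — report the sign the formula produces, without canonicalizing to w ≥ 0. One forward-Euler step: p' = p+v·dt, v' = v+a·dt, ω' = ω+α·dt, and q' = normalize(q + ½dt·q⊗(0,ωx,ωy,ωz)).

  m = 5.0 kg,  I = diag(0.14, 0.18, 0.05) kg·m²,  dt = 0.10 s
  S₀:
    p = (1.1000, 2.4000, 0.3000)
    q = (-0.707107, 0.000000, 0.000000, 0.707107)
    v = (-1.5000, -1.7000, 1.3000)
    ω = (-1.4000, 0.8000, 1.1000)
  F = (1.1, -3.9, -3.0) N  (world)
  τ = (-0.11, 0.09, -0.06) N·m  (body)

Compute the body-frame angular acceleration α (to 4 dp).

gyro term ω×Iω = (-0.1144, -0.1386, -0.0448)
(τ − ω×Iω)/I = (0.0314, 1.2700, -0.3040)

α = (0.0314, 1.2700, -0.3040)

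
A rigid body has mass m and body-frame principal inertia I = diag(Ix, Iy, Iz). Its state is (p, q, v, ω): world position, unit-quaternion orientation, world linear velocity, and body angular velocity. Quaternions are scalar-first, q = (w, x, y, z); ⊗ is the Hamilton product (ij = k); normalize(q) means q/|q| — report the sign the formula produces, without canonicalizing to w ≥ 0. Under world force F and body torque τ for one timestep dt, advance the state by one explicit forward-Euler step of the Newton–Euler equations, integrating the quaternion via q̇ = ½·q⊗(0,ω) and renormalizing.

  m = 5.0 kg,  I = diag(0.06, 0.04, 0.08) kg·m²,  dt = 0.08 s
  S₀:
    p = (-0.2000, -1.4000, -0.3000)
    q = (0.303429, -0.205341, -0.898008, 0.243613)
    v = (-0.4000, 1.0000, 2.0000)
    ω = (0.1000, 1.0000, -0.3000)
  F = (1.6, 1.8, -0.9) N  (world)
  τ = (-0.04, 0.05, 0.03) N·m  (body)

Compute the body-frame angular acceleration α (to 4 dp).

α = (-0.4667, 1.2350, 0.4000)

ω×(Iω) gyroscopic = (-0.0120, 0.0006, -0.0020)
(τ − ω×Iω)/I = (-0.4667, 1.2350, 0.4000)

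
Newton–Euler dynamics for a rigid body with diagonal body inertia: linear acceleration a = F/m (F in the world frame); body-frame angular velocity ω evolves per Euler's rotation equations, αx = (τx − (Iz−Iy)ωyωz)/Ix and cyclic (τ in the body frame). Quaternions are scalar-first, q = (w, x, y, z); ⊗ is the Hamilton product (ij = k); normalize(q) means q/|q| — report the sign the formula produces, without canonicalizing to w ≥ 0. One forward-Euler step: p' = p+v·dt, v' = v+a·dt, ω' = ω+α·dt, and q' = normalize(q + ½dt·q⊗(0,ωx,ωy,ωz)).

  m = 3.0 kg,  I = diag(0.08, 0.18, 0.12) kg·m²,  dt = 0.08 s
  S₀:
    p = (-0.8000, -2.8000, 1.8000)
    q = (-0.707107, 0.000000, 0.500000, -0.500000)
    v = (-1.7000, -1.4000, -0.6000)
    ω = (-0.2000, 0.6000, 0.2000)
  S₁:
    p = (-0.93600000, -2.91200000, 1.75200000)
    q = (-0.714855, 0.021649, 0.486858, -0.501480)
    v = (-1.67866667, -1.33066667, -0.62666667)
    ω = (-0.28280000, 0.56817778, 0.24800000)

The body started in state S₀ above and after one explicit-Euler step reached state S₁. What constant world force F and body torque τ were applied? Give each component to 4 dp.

ω₁ − ω₀ = (-0.08280000, -0.03182222, 0.04800000)
applied torque τ = (-0.0900, -0.0700, 0.0600)
velocity change Δv = (0.02133333, 0.06933333, -0.02666667)
m·(v₁−v₀)/dt = (0.8000, 2.6000, -1.0000)

F = (0.8000, 2.6000, -1.0000)
τ = (-0.0900, -0.0700, 0.0600)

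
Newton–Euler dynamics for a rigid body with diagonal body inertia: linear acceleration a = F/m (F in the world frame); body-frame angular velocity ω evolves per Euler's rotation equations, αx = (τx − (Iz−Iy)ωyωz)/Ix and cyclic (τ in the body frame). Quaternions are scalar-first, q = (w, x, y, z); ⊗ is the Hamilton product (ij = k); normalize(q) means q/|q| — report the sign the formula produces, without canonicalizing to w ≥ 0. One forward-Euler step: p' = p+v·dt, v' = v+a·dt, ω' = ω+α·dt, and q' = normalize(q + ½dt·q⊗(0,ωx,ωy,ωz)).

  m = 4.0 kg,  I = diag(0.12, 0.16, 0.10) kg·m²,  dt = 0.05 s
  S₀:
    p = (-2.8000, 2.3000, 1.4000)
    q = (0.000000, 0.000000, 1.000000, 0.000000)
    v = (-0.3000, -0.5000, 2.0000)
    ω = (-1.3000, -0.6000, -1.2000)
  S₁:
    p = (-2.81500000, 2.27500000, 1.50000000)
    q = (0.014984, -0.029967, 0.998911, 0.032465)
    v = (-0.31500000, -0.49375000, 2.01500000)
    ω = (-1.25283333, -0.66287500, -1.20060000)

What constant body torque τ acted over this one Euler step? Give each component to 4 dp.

Δω = ω₁−ω₀ = (0.04716667, -0.06287500, -0.00060000)
precession coupling = (-0.0432, 0.0312, 0.0312)
I·α + gyro = (0.0700, -0.1700, 0.0300)

τ = (0.0700, -0.1700, 0.0300)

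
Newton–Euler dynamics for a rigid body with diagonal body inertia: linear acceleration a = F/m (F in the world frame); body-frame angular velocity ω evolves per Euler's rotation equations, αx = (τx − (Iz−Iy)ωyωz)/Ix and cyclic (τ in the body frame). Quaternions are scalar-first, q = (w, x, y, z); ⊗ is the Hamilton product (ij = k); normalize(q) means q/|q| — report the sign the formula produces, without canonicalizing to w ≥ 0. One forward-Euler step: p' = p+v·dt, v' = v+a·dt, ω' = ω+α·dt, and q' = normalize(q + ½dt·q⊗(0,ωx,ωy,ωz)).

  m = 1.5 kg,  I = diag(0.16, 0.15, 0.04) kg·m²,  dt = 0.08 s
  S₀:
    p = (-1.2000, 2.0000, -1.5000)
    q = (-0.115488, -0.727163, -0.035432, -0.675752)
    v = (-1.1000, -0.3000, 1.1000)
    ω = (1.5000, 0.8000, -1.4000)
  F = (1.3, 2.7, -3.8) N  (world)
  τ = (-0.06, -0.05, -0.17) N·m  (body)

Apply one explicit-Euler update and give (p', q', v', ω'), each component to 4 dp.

p' = (-1.2880, 1.9760, -1.4120)
q' = (-0.1081, -0.7077, -0.1199, -0.6878)
v' = (-1.0307, -0.1560, 0.8973)
ω' = (1.4084, 0.9077, -1.7160)

ω×(Iω) gyroscopic = (0.1232, -0.2520, -0.0120)
angular accel α = (-1.1450, 1.3467, -3.9500)
new body rate ω' = (1.4084, 0.9077, -1.7160)
q⊗(0,ω) = (0.1730373, 0.4169744, -2.1240466, -0.3668992)
q' = normalize(q + ½dt·q⊗(0,ω)) = (-0.1081, -0.7077, -0.1199, -0.6878)
linear accel F/m = (0.8667, 1.8000, -2.5333)
new position p' = (-1.2880, 1.9760, -1.4120)
v + (F/m)dt = (-1.0307, -0.1560, 0.8973)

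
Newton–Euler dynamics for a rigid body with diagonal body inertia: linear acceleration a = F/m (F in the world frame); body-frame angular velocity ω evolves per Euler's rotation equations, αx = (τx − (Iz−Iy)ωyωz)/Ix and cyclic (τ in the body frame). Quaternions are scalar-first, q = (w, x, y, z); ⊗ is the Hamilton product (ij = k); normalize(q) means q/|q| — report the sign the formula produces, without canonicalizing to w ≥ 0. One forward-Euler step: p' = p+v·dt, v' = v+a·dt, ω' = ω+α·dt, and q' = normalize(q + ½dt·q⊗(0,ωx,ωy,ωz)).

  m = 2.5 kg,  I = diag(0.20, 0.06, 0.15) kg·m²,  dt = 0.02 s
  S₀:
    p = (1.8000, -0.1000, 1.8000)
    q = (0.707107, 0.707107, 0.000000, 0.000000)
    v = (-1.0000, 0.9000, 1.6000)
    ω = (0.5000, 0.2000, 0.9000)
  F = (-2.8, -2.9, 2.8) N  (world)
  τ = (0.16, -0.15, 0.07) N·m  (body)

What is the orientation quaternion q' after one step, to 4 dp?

Hamilton product q⊗(0,ω) = (-0.3535535, 0.3535535, -0.4949749, 0.7778177)
q' = normalize(q + ½dt·q⊗(0,ω)) = (0.7035, 0.7106, -0.0049, 0.0078)

q' = (0.7035, 0.7106, -0.0049, 0.0078)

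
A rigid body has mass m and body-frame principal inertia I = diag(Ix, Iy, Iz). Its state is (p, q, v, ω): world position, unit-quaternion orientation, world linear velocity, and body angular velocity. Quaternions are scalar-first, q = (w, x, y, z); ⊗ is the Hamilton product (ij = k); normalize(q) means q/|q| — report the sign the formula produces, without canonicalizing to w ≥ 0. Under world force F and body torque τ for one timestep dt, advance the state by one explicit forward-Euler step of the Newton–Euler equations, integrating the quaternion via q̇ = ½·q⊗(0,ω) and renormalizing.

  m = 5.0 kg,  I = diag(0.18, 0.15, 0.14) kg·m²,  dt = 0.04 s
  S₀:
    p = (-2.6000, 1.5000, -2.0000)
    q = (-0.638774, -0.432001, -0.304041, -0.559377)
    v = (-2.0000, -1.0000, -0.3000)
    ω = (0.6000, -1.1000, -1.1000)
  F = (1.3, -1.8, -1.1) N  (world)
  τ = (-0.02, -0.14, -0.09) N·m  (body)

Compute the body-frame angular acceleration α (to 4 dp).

gyro term ω×Iω = (-0.0121, -0.0264, 0.0198)
(τ − ω×Iω)/I = (-0.0439, -0.7573, -0.7843)

α = (-0.0439, -0.7573, -0.7843)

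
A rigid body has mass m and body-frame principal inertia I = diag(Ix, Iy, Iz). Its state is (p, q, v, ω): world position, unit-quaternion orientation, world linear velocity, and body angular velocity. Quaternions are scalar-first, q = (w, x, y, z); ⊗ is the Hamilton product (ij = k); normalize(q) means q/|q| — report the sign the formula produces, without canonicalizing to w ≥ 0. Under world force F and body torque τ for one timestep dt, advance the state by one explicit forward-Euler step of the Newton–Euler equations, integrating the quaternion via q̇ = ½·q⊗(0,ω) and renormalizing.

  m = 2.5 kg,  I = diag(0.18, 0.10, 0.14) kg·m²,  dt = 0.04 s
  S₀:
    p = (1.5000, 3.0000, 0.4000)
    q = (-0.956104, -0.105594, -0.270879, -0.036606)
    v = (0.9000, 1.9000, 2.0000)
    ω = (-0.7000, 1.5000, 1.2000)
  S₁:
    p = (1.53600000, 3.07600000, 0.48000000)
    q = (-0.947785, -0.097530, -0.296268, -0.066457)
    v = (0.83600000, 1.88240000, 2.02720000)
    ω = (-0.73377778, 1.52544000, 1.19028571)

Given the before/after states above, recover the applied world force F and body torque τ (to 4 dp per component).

rate change Δω = (-0.03377778, 0.02544000, -0.00971429)
precession coupling = (0.0720, -0.0336, 0.0840)
τ = I·(Δω/dt) + ω₀×(Iω₀) = (-0.0800, 0.0300, 0.0500)
Δv = v₁−v₀ = (-0.06400000, -0.01760000, 0.02720000)
m·(v₁−v₀)/dt = (-4.0000, -1.1000, 1.7000)

F = (-4.0000, -1.1000, 1.7000)
τ = (-0.0800, 0.0300, 0.0500)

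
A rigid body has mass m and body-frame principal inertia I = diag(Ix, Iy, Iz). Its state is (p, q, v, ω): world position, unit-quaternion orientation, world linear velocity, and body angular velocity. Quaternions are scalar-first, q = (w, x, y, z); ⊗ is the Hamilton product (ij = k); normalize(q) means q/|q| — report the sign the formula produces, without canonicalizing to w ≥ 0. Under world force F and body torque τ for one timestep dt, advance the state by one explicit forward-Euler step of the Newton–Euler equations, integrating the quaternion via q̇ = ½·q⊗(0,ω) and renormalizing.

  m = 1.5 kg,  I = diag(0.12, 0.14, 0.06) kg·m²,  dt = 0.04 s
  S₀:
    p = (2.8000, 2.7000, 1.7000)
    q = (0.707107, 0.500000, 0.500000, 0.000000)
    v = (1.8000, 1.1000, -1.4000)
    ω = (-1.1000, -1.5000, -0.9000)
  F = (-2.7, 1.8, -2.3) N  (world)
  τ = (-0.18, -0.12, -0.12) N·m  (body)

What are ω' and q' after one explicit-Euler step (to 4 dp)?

precession coupling ω×(Iω) = (-0.1080, 0.0594, 0.0330)
α = I⁻¹(τ − ω×Iω) = (-0.6000, -1.2814, -2.5500)
ω + α·dt = (-1.1240, -1.5513, -1.0020)
q⊗(0,ω) = (1.3000000, -1.2278177, -0.6106605, -0.8363963)
updated quaternion q' = (0.7325, 0.4750, 0.4874, -0.0167)

ω' = (-1.1240, -1.5513, -1.0020)
q' = (0.7325, 0.4750, 0.4874, -0.0167)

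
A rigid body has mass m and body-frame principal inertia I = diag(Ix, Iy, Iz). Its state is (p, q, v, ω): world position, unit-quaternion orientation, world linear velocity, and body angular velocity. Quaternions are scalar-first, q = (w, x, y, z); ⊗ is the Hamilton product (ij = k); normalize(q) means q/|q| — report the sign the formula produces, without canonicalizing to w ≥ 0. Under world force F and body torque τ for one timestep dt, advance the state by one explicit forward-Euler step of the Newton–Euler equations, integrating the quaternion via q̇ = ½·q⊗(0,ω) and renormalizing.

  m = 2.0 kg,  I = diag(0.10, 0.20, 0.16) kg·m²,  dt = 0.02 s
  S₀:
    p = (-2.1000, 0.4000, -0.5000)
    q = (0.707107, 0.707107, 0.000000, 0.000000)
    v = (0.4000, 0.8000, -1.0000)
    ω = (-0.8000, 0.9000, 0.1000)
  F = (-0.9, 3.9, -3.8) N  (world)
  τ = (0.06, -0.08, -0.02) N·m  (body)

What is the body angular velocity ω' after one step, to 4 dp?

ω' = (-0.7873, 0.8915, 0.1065)

precession coupling ω×(Iω) = (-0.0036, 0.0048, -0.0720)
angular accel α = (0.6360, -0.4240, 0.3250)
new body rate ω' = (-0.7873, 0.8915, 0.1065)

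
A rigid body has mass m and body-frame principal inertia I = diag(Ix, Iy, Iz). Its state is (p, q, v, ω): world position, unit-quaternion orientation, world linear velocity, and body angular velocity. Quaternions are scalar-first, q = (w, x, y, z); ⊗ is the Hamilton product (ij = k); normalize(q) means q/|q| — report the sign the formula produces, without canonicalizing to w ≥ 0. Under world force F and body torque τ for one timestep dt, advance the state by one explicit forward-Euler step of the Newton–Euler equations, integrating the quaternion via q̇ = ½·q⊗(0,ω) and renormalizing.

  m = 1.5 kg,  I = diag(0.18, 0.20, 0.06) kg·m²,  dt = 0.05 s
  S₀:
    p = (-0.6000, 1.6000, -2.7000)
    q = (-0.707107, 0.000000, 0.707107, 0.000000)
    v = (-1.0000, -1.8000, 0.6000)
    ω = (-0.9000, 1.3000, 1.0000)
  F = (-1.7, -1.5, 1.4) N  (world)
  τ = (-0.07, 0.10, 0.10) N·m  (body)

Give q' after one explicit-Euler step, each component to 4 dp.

q' = (-0.7293, 0.0336, 0.6834, -0.0018)

q⊗(0,ω) = (-0.9192391, 1.3435033, -0.9192391, -0.0707107)
updated quaternion q' = (-0.7293, 0.0336, 0.6834, -0.0018)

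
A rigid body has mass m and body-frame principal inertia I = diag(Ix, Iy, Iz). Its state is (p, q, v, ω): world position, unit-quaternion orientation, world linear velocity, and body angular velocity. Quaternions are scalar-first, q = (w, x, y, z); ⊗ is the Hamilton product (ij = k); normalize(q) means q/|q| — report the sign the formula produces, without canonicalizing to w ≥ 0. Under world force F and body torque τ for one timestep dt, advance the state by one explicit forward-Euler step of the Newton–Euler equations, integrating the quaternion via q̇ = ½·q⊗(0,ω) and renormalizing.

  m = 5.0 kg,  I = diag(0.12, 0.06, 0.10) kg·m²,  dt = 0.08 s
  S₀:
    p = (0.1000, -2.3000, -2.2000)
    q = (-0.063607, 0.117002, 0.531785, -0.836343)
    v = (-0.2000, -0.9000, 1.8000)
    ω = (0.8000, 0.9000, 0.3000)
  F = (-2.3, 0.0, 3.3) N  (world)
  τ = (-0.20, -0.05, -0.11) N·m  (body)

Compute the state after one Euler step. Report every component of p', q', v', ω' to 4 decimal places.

a = (-0.4600, 0.0000, 0.6600)
new position p' = (0.0840, -2.3720, -2.0560)
v' = v + a·dt = (-0.2368, -0.9000, 1.8528)
ω×(Iω) gyroscopic = (0.0108, 0.0048, -0.0432)
α = I⁻¹(τ − ω×Iω) = (-1.7567, -0.9133, -0.6680)
ω' = ω + α·dt = (0.6595, 0.8269, 0.2466)
Hamilton product q⊗(0,ω) = (-0.3213052, 0.8613586, -0.7614213, -0.3392083)
q + ½dt·q⊗(0,ω), renormalized = (-0.0764, 0.1513, 0.5007, -0.8489)

p' = (0.0840, -2.3720, -2.0560)
q' = (-0.0764, 0.1513, 0.5007, -0.8489)
v' = (-0.2368, -0.9000, 1.8528)
ω' = (0.6595, 0.8269, 0.2466)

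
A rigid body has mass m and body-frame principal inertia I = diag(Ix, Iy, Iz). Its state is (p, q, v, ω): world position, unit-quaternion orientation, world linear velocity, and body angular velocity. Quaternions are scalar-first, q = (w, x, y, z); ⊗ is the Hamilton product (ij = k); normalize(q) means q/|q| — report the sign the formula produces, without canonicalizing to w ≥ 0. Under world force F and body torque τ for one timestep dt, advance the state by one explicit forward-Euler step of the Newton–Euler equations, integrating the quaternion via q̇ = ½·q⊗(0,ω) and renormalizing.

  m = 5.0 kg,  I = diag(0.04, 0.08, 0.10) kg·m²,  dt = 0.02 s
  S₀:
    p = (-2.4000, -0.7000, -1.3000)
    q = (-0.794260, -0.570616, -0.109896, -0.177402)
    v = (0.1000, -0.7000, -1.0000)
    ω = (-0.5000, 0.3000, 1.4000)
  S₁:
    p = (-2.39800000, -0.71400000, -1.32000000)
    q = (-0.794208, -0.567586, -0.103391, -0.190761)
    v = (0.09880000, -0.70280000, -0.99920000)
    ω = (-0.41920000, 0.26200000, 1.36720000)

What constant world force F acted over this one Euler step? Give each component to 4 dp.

velocity change Δv = (-0.00120000, -0.00280000, 0.00080000)
m·(v₁−v₀)/dt = (-0.3000, -0.7000, 0.2000)

F = (-0.3000, -0.7000, 0.2000)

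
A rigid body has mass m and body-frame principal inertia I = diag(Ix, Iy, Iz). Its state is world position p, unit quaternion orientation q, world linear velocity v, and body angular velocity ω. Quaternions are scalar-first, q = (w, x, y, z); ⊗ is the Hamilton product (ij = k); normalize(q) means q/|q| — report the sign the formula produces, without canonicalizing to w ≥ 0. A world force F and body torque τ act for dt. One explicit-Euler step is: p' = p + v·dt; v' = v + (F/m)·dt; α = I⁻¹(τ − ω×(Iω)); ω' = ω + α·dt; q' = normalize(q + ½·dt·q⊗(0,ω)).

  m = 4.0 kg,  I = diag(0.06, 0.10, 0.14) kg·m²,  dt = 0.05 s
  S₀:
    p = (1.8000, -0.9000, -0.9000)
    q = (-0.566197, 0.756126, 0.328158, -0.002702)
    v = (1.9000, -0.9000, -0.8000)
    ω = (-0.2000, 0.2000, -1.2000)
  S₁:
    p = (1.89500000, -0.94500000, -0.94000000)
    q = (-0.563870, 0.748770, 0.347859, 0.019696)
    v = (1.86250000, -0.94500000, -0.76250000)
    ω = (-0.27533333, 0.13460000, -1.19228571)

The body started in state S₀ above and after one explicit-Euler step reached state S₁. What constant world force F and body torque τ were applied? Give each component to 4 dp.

Δω = ω₁−ω₀ = (-0.07533333, -0.06540000, 0.00771429)
gyro term ω₀×Iω₀ = (-0.0096, -0.0192, -0.0016)
τ = I·(Δω/dt) + ω₀×(Iω₀) = (-0.1000, -0.1500, 0.0200)
velocity change Δv = (-0.03750000, -0.04500000, 0.03750000)
m·(v₁−v₀)/dt = (-3.0000, -3.6000, 3.0000)

F = (-3.0000, -3.6000, 3.0000)
τ = (-0.1000, -0.1500, 0.0200)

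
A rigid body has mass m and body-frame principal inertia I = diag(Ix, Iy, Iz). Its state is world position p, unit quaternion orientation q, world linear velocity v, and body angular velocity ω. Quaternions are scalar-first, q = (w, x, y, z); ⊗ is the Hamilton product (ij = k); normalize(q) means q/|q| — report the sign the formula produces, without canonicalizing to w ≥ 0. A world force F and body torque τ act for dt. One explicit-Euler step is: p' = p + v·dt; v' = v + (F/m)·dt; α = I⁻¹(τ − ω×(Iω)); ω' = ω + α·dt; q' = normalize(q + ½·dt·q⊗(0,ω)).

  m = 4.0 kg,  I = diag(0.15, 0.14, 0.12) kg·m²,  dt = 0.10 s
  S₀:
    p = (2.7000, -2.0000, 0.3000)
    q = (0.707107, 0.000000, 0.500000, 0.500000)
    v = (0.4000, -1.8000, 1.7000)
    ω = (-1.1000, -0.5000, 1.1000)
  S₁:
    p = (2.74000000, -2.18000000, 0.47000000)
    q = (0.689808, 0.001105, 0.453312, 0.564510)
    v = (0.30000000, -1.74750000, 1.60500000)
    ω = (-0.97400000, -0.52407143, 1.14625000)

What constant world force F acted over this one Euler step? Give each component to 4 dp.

F = (-4.0000, 2.1000, -3.8000)

Δv = v₁−v₀ = (-0.10000000, 0.05250000, -0.09500000)
m·(v₁−v₀)/dt = (-4.0000, 2.1000, -3.8000)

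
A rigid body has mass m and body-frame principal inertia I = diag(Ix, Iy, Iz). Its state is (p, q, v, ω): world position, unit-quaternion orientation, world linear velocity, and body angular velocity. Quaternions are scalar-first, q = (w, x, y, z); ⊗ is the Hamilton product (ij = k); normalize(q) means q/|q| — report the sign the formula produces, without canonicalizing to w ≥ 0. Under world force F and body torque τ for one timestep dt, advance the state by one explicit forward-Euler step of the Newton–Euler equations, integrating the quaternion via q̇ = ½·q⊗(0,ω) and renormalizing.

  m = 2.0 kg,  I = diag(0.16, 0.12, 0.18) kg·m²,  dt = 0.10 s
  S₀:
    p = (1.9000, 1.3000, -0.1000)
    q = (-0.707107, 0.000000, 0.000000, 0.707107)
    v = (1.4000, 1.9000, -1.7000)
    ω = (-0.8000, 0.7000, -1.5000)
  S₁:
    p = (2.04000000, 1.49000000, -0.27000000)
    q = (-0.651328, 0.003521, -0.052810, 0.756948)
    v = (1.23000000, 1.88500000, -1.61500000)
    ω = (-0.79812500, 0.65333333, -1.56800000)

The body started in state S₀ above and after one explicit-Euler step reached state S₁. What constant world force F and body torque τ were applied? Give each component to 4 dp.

ω₁ − ω₀ = (0.00187500, -0.04666667, -0.06800000)
ω₀×(Iω₀) = (-0.0630, -0.0240, 0.0224)
τ = I·(Δω/dt) + ω₀×(Iω₀) = (-0.0600, -0.0800, -0.1000)
Δv = v₁−v₀ = (-0.17000000, -0.01500000, 0.08500000)
applied force F = (-3.4000, -0.3000, 1.7000)

F = (-3.4000, -0.3000, 1.7000)
τ = (-0.0600, -0.0800, -0.1000)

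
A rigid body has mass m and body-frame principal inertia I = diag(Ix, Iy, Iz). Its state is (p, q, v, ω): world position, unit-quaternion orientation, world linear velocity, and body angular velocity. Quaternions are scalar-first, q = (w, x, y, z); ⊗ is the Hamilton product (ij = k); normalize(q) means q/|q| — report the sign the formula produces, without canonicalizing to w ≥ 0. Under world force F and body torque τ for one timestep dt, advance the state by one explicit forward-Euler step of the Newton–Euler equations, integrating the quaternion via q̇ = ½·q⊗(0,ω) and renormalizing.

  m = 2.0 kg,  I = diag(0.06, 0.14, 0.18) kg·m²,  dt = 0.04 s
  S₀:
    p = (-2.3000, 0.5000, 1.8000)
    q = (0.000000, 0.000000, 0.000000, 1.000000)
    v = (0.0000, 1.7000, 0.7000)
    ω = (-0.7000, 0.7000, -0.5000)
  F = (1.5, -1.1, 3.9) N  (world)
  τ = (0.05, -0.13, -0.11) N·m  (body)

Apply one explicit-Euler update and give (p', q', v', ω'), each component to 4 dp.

p' = (-2.3000, 0.5680, 1.8280)
q' = (0.0100, -0.0140, -0.0140, 0.9998)
v' = (0.0300, 1.6780, 0.7780)
ω' = (-0.6573, 0.6749, -0.5157)

ω×(Iω) gyroscopic = (-0.0140, -0.0420, -0.0392)
α = I⁻¹(τ − ω×Iω) = (1.0667, -0.6286, -0.3933)
ω' = ω + α·dt = (-0.6573, 0.6749, -0.5157)
q⊗(0,ω) = (0.5000000, -0.7000000, -0.7000000, 0.0000000)
updated quaternion q' = (0.0100, -0.0140, -0.0140, 0.9998)
a = (0.7500, -0.5500, 1.9500)
p + v·dt = (-2.3000, 0.5680, 1.8280)
new velocity v' = (0.0300, 1.6780, 0.7780)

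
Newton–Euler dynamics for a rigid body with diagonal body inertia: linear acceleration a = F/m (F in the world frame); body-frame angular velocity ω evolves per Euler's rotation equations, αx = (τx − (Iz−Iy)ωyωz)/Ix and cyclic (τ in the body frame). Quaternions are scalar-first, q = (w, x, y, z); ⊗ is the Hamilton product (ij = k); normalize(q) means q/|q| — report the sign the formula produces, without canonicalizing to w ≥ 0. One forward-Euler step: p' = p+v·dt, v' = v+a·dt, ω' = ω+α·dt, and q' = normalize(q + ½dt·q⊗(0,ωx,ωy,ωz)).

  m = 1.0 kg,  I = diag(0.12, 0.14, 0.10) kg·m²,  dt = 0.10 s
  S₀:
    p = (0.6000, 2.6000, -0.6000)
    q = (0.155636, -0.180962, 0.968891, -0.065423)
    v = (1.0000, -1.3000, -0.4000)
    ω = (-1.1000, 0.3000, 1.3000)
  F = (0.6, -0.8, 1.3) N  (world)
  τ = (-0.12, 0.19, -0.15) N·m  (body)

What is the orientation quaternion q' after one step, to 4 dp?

2q̇ = q⊗(0,ω) = (-0.4046756, 1.1079856, 0.3539067, 1.2138183)
q + ½dt·q⊗(0,ω), renormalized = (0.1349, -0.1251, 0.9829, -0.0047)

q' = (0.1349, -0.1251, 0.9829, -0.0047)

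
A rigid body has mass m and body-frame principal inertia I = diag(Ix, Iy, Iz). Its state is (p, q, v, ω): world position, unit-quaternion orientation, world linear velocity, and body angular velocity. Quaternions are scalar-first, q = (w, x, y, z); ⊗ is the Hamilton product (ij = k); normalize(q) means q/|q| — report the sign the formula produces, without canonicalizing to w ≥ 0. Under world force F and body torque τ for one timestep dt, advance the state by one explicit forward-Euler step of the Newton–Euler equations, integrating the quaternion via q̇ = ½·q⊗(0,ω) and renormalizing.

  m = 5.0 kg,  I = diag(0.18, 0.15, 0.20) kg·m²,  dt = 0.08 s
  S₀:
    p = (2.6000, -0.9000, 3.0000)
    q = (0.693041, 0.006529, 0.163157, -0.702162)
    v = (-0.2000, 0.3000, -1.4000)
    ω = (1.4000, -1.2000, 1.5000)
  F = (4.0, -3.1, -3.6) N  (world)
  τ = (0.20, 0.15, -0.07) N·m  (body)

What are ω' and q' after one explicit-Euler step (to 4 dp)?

α = I⁻¹(τ − ω×Iω) = (1.6111, 1.2800, -0.6020)
ω + α·dt = (1.5289, -1.0976, 1.4518)
2q̇ = q⊗(0,ω) = (1.2398908, 0.3723985, -1.8244695, 0.8033069)
updated quaternion q' = (0.7393, 0.0213, 0.0898, -0.6670)

ω' = (1.5289, -1.0976, 1.4518)
q' = (0.7393, 0.0213, 0.0898, -0.6670)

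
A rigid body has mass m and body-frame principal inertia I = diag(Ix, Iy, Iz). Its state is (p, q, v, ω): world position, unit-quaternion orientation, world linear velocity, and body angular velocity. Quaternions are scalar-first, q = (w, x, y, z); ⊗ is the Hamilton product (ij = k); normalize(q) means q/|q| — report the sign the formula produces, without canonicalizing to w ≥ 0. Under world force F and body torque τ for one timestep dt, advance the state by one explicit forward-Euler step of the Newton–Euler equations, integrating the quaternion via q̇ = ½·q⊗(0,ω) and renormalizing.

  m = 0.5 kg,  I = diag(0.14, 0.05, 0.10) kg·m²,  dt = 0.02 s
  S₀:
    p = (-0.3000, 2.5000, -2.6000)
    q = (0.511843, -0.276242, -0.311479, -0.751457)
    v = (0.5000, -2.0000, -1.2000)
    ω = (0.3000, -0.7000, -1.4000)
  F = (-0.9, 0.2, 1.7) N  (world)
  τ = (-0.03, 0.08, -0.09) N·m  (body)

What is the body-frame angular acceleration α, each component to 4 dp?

α = (-0.5643, 1.9360, -1.0890)

precession coupling ω×(Iω) = (0.0490, -0.0168, 0.0189)
(τ − ω×Iω)/I = (-0.5643, 1.9360, -1.0890)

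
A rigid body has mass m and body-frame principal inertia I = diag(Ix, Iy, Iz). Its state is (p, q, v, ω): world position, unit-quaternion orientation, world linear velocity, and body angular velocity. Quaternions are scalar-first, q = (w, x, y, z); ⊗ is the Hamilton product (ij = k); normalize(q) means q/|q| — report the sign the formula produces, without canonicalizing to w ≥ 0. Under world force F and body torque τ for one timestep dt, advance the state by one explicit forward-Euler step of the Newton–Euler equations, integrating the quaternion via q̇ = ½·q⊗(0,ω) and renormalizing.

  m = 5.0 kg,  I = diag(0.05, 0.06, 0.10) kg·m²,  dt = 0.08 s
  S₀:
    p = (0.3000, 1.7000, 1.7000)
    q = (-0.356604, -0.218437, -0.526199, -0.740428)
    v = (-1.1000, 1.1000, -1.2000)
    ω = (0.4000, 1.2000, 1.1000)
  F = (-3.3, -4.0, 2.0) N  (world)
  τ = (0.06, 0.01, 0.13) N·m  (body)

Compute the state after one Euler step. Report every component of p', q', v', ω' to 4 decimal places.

gyro term ω×Iω = (0.0528, -0.0220, 0.0048)
angular accel α = (0.1440, 0.5333, 1.2520)
ω' = ω + α·dt = (0.4115, 1.2427, 1.2002)
Hamilton product q⊗(0,ω) = (1.5332844, 0.1670531, -0.4838153, -0.4439092)
q + ½dt·q⊗(0,ω), renormalized = (-0.2946, -0.2113, -0.5443, -0.7565)
new position p' = (0.2120, 1.7880, 1.6040)
v' = v + a·dt = (-1.1528, 1.0360, -1.1680)

p' = (0.2120, 1.7880, 1.6040)
q' = (-0.2946, -0.2113, -0.5443, -0.7565)
v' = (-1.1528, 1.0360, -1.1680)
ω' = (0.4115, 1.2427, 1.2002)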